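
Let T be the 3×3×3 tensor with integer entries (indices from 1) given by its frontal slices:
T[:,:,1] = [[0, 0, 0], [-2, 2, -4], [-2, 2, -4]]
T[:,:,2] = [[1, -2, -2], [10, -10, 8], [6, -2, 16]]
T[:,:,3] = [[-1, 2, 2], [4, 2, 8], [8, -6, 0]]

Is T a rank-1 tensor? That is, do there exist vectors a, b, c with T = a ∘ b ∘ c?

The mode-3 unfolding of T (rows indexed by k, columns by (i,j) = (1,1), (1,2), (1,3), (2,1), (2,2), (2,3), (3,1), (3,2), (3,3)) is [[0, 0, 0, -2, 2, -4, -2, 2, -4], [1, -2, -2, 10, -10, 8, 6, -2, 16], [-1, 2, 2, 4, 2, 8, 8, -6, 0]].
There the 3×3 minor on rows k ∈ {1, 2, 3}, columns (i,j) ∈ {(1,1), (2,1), (2,2)} is det [[0, -2, 2], [1, 10, -10], [-1, 4, 2]] = 12 ≠ 0, so this unfolding has rank ≥ 3; CP rank is at least every unfolding rank, so rank(T) ≥ 3.
In particular rank(T) ≥ 3 > 1, so T is not rank-1.

No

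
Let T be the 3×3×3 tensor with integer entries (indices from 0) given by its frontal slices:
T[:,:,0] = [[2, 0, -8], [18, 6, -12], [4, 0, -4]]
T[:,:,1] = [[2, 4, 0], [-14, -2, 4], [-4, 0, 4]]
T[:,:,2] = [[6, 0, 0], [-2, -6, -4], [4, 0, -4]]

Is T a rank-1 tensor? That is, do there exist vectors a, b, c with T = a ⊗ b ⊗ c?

The mode-1 unfolding of T (rows indexed by i, columns by (j,k) = (0,0), (0,1), (0,2), (1,0), (1,1), (1,2), (2,0), (2,1), (2,2)) is [[2, 2, 6, 0, 4, 0, -8, 0, 0], [18, -14, -2, 6, -2, -6, -12, 4, -4], [4, -4, 4, 0, 0, 0, -4, 4, -4]].
There the 3×3 minor on rows i ∈ {0, 1, 2}, columns (j,k) ∈ {(0,0), (0,1), (0,2)} is det [[2, 2, 6], [18, -14, -2], [4, -4, 4]] = -384 ≠ 0, so this unfolding has rank ≥ 3; CP rank is at least every unfolding rank, so rank(T) ≥ 3.
In particular rank(T) ≥ 3 > 1, so T is not rank-1.

No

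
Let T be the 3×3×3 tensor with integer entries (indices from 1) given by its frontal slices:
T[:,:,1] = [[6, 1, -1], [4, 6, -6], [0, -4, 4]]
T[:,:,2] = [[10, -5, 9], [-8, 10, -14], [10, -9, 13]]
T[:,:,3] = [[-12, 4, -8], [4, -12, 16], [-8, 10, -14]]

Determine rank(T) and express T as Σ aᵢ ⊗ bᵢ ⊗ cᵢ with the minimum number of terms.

rank(T) = 3

Lower bound: the mode-3 unfolding of T (rows indexed by k, columns by (i,j) = (1,1), (1,2), (1,3), (2,1), (2,2), (2,3), (3,1), (3,2), (3,3)) is [[6, 1, -1, 4, 6, -6, 0, -4, 4], [10, -5, 9, -8, 10, -14, 10, -9, 13], [-12, 4, -8, 4, -12, 16, -8, 10, -14]].
There the 3×3 minor on rows k ∈ {1, 2, 3}, columns (i,j) ∈ {(1,1), (1,2), (1,3)} is det [[6, 1, -1], [10, -5, 9], [-12, 4, -8]] = 16 ≠ 0, so this unfolding has rank ≥ 3; CP rank is at least every unfolding rank, so rank(T) ≥ 3. (Flattening ranks never certify an upper bound on CP rank; for that we must actually write T with 3 rank-1 terms.)
Upper bound: T is a sum of 3 rank-1 terms, T = [1, -2, 2] ⊗ [2, -1, 1] ⊗ [1, 2, -2] + [1, -1, 1] ⊗ [1, -1, 2] ⊗ [0, 4, -4] + [1, 2, -1] ⊗ [2, 1, -1] ⊗ [2, 1, -2] (one valid choice — decompositions are not unique — normalised so each a, b is primitive with positive first nonzero entry; check it by expanding all entries), so rank(T) ≤ 3.
These bounds meet, so rank(T) = 3.
Check entry T[3,2,2] = -9: (2)·(-1)·(2) + (1)·(-1)·(4) + (-1)·(1)·(1) = -9.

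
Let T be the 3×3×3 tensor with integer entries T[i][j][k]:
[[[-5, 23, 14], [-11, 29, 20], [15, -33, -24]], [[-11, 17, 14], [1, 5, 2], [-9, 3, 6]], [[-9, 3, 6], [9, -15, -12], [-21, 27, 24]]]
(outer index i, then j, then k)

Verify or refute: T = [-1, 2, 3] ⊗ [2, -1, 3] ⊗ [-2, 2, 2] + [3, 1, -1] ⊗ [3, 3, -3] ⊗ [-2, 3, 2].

Reconstruct entry (0,0,0) from the claimed factors: Σₗ aₗ[0]bₗ[0]cₗ[0] = (-1)·(2)·(-2) + (3)·(3)·(-2) = -14, but T[0,0,0] = -5. The claim is false.

No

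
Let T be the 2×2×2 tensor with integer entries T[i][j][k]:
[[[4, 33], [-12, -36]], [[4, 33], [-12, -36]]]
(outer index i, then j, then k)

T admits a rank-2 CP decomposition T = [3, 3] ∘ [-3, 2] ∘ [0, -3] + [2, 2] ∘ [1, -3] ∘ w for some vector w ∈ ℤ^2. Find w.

Subtract the known terms from T to get the rank-1 residual R = [2, 2] ∘ [1, -3] ∘ w, so R[i,j,k] = a[i]·b[j]·w[k]. Pick indices with nonzero a[0]·b[0] = (2)·(1) = 2. Only the fibre through (0,0,·) is needed: R[0,0,:] = T[0,0,:] − Σₗ aₗ[0]bₗ[0]cₗ = [4, 33] − (3)·(-3)·[0, -3] = [4, 6]. Then w[k] = R[0,0,k] / 2 for each k, giving w = [4, 6] / 2 = [2, 3].

w = [2, 3]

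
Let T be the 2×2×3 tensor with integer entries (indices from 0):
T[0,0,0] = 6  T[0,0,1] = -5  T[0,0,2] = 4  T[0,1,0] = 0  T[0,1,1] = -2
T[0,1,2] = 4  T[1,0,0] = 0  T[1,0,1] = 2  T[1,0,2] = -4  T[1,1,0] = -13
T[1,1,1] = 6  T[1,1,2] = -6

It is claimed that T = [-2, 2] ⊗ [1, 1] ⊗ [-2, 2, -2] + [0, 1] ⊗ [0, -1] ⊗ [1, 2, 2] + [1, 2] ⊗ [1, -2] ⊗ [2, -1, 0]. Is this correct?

Reconstruct entrywise from the claimed factors. For example, T[1,0,1] = 2 and Σₗ aₗ[1]bₗ[0]cₗ[1] = (2)·(1)·(2) + (1)·(0)·(2) + (2)·(1)·(-1) = 2; checking all 12 entries, every one matches. The claim holds.

Yes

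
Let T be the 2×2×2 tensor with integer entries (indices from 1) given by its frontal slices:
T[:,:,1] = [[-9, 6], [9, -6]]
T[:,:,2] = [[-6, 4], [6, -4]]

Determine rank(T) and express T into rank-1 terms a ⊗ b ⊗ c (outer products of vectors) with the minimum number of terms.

Lower bound: T ≠ 0 (e.g. T[1,1,1] = -9), so rank(T) ≥ 1.
Upper bound: the mode-1 fibre T[:,1,1] = [-9, 9] gives a = (1, -1) (primitive direction); the mode-2 fibre T[1,:,1] = [-9, 6] gives b = (3, -2); then c[k] = T[1,1,k] / (a[1]·b[1]) = [-9, -6] / 3 = (-3, -2).
Expanding (1, -1) ⊗ (3, -2) ⊗ (-3, -2) reproduces all 8 entries of T, so T = (1, -1) ⊗ (3, -2) ⊗ (-3, -2) and rank(T) ≤ 1.
These bounds meet, so rank(T) = 1.

rank(T) = 1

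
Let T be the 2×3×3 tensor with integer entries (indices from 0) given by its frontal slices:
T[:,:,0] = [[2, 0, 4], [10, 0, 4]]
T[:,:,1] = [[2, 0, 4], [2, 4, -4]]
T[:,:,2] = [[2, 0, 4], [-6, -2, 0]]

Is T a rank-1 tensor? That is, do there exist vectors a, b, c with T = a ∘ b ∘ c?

The mode-3 unfolding of T (rows indexed by k, columns by (i,j) = (0,0), (0,1), (0,2), (1,0), (1,1), (1,2)) is [[2, 0, 4, 10, 0, 4], [2, 0, 4, 2, 4, -4], [2, 0, 4, -6, -2, 0]].
There the 3×3 minor on rows k ∈ {0, 1, 2}, columns (i,j) ∈ {(0,0), (1,0), (1,1)} is det [[2, 10, 0], [2, 2, 4], [2, -6, -2]] = 160 ≠ 0, so this unfolding has rank ≥ 3; CP rank is at least every unfolding rank, so rank(T) ≥ 3.
In particular rank(T) ≥ 3 > 1, so T is not rank-1.

No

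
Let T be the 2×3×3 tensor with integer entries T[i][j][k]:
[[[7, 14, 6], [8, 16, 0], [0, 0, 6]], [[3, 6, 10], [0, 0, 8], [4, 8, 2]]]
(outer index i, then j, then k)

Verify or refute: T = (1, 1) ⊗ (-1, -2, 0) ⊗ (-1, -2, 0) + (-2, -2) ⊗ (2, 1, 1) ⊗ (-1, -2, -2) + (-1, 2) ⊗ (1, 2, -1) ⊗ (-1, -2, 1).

Reconstruct entry (0,0,0) from the claimed factors: Σₗ aₗ[0]bₗ[0]cₗ[0] = (1)·(-1)·(-1) + (-2)·(2)·(-1) + (-1)·(1)·(-1) = 6, but T[0,0,0] = 7. The claim is false.

No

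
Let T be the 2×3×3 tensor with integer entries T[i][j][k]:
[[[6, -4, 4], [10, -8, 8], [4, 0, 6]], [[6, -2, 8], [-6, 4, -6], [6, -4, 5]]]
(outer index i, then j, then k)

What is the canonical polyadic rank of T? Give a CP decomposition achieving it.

Lower bound: the mode-2 unfolding of T (rows indexed by j, columns by (i,k) = (0,0), (0,1), (0,2), (1,0), (1,1), (1,2)) is [[6, -4, 4, 6, -2, 8], [10, -8, 8, -6, 4, -6], [4, 0, 6, 6, -4, 5]].
There the 3×3 minor on rows j ∈ {0, 1, 2}, columns (i,k) ∈ {(0,0), (0,1), (0,2)} is det [[6, -4, 4], [10, -8, 8], [4, 0, 6]] = -48 ≠ 0, so this unfolding has rank ≥ 3; CP rank is at least every unfolding rank, so rank(T) ≥ 3. (This is only a lower bound: in general the CP rank may exceed every unfolding rank, so we still need to exhibit 3 rank-1 terms summing to T.)
Upper bound: T is a sum of 3 rank-1 terms, T = [1, -1] ⊗ [1, -1, 0] ⊗ [-2, 0, -4] + [2, -1] ⊗ [0, 2, -1] ⊗ [2, -2, 1] + [2, 1] ⊗ [1, 0, 1] ⊗ [4, -2, 4] (one valid choice — decompositions are not unique — normalised so each a, b is primitive with positive first nonzero entry; check it by expanding all entries), so rank(T) ≤ 3.
These bounds meet, so rank(T) = 3.

rank(T) = 3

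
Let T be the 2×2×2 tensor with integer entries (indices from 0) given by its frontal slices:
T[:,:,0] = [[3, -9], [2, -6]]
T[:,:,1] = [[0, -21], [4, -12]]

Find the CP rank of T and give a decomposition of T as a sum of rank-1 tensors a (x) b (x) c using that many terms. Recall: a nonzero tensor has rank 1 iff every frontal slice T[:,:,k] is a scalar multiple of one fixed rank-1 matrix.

rank(T) = 2

Lower bound: the mode-1 unfolding of T (rows indexed by i, columns by (j,k) = (0,0), (0,1), (1,0), (1,1)) is [[3, 0, -9, -21], [2, 4, -6, -12]].
There the 2×2 minor on rows i ∈ {0, 1}, columns (j,k) ∈ {(0,0), (0,1)} is det [[3, 0], [2, 4]] = 12 ≠ 0, so this unfolding has rank ≥ 2; CP rank is at least every unfolding rank, so rank(T) ≥ 2. (Unfolding ranks only ever bound the CP rank from below — rank(T) can be strictly larger than all of them — so the matching upper bound has to come from an explicit 2-term decomposition.)
Upper bound — finding two terms. Write S_k = T[:,:,k] for the frontal slices: S₀ = [[3, -9], [2, -6]], S₁ = [[0, -21], [4, -12]].
If T = a₁ (x) b₁ (x) c₁ + a₂ (x) b₂ (x) c₂ then each S_k = c₁[k]·a₁b₁ᵀ + c₂[k]·a₂b₂ᵀ. S₀ and S₁ are linearly independent, so a₁b₁ᵀ and a₂b₂ᵀ must span the same plane of matrices: they are the rank-1 matrices of the form x·S₀ + y·S₁.
det(x·S₀ + y·S₁) is 42·xy + 84·y² = 42·(x + 2·y)(y), vanishing at (x:y) = (2:-1) and (1:0).
M₁ = 2·S₀ − S₁ = [[6, 3], [0, 0]] = 3·[1, 0][2, 1]ᵀ and M₂ = S₀ = [[3, -9], [2, -6]] = [3, 2][1, -3]ᵀ, so take a₁ = [1, 0], b₁ = [2, 1], a₂ = [3, 2], b₂ = [1, -3].
Each slice is an integer combination of E₁ = a₁b₁ᵀ and E₂ = a₂b₂ᵀ: S₀ = E₂, S₁ = −3·E₁ + 2·E₂; reading off coefficients, c₁ = [0, -3] and c₂ = [1, 2].
Hence T = [1, 0] (x) [2, 1] (x) [0, -3] + [3, 2] (x) [1, -3] (x) [1, 2], so rank(T) ≤ 2.
These bounds meet, so rank(T) = 2.
Check entry T[1,0,1] = 4: (0)·(2)·(-3) + (2)·(1)·(2) = 4.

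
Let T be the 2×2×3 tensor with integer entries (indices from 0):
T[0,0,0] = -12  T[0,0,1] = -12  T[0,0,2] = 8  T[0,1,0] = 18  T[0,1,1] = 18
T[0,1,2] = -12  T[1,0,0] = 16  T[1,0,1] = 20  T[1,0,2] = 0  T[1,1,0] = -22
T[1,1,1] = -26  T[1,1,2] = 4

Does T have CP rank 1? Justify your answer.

No

The mode-2 unfolding of T (rows indexed by j, columns by (i,k) = (0,0), (0,1), (0,2), (1,0), (1,1), (1,2)) is [[-12, -12, 8, 16, 20, 0], [18, 18, -12, -22, -26, 4]].
There the 2×2 minor on rows j ∈ {0, 1}, columns (i,k) ∈ {(0,0), (1,0)} is det [[-12, 16], [18, -22]] = -24 ≠ 0, so this unfolding has rank ≥ 2; CP rank is at least every unfolding rank, so rank(T) ≥ 2.
In particular rank(T) ≥ 2 > 1, so T is not rank-1.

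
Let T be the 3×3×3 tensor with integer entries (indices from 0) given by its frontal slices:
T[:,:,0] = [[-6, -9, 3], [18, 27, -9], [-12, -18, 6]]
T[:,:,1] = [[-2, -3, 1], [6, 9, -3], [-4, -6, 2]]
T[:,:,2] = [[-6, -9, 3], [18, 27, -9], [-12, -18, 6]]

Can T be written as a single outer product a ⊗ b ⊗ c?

Yes

If T = a ⊗ b ⊗ c then every fibre of T is a multiple of the corresponding factor, so read the factors off the fibres through the nonzero entry T[0,0,0] = -6.
The mode-1 fibre T[:,0,0] = [-6, 18, -12] gives a = (1, -3, 2) (primitive direction); the mode-2 fibre T[0,:,0] = [-6, -9, 3] gives b = (2, 3, -1); then c[k] = T[0,0,k] / (a[0]·b[0]) = [-6, -2, -6] / 2 = (-3, -1, -3).
Expanding (1, -3, 2) ⊗ (2, 3, -1) ⊗ (-3, -1, -3) reproduces all 27 entries of T, so T = (1, -3, 2) ⊗ (2, 3, -1) ⊗ (-3, -1, -3) and rank(T) ≤ 1.
Equivalently every frontal slice T[:,:,k] is c[k] times the rank-1 matrix (1, -3, 2) ⊗ (2, 3, -1). So T has rank 1 (it is nonzero).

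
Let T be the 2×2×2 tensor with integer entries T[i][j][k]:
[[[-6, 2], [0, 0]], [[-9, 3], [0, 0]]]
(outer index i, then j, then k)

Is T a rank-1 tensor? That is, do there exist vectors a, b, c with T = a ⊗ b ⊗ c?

The mode-1 fibre T[:,0,0] = [-6, -9] gives a = [2, 3] (primitive direction); the mode-2 fibre T[0,:,0] = [-6, 0] gives b = [1, 0]; then c[k] = T[0,0,k] / (a[0]·b[0]) = [-6, 2] / 2 = [-3, 1].
Expanding [2, 3] ⊗ [1, 0] ⊗ [-3, 1] reproduces all 8 entries of T, so T = [2, 3] ⊗ [1, 0] ⊗ [-3, 1] and rank(T) ≤ 1.
Equivalently every frontal slice T[:,:,k] is c[k] times the rank-1 matrix [2, 3] ⊗ [1, 0]. So T has rank 1 (it is nonzero).

Yes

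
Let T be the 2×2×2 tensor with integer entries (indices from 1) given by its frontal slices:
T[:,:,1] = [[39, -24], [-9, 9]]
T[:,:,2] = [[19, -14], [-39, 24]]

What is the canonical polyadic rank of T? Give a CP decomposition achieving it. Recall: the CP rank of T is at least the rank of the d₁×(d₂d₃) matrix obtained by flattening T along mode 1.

Lower bound: the mode-1 unfolding of T (rows indexed by i, columns by (j,k) = (1,1), (1,2), (2,1), (2,2)) is [[39, 19, -24, -14], [-9, -39, 9, 24]].
There the 2×2 minor on rows i ∈ {1, 2}, columns (j,k) ∈ {(1,1), (1,2)} is det [[39, 19], [-9, -39]] = -1350 ≠ 0, so this unfolding has rank ≥ 2; CP rank is at least every unfolding rank, so rank(T) ≥ 2. (Flattening ranks never certify an upper bound on CP rank; for that we must actually write T with 2 rank-1 terms.)
Upper bound — finding two terms. Write S_k = T[:,:,k] for the frontal slices: S₁ = [[39, -24], [-9, 9]], S₂ = [[19, -14], [-39, 24]].
If T = a₁ ⊗ b₁ ⊗ c₁ + a₂ ⊗ b₂ ⊗ c₂ then each S_k = c₁[k]·a₁b₁ᵀ + c₂[k]·a₂b₂ᵀ. S₁ and S₂ are linearly independent, so a₁b₁ᵀ and a₂b₂ᵀ must span the same plane of matrices: they are the rank-1 matrices of the form x·S₁ + y·S₂.
det(x·S₁ + y·S₂) is 135·x² + 45·xy − 90·y² = 45·(3·x − 2·y)(x + y), vanishing at (x:y) = (2:3) and (1:-1).
M₁ = 2·S₁ + 3·S₂ = [[135, -90], [-135, 90]] = 45·[1, -1][3, -2]ᵀ and M₂ = S₁ − S₂ = [[20, -10], [30, -15]] = 5·[2, 3][2, -1]ᵀ, so take a₁ = [1, -1], b₁ = [3, -2], a₂ = [2, 3], b₂ = [2, -1].
Each slice is an integer combination of E₁ = a₁b₁ᵀ and E₂ = a₂b₂ᵀ: S₁ = 9·E₁ + 3·E₂, S₂ = 9·E₁ − 2·E₂; reading off coefficients, c₁ = [9, 9] and c₂ = [3, -2].
Hence T = [1, -1] ⊗ [3, -2] ⊗ [9, 9] + [2, 3] ⊗ [2, -1] ⊗ [3, -2], so rank(T) ≤ 2.
These bounds meet, so rank(T) = 2.

rank(T) = 2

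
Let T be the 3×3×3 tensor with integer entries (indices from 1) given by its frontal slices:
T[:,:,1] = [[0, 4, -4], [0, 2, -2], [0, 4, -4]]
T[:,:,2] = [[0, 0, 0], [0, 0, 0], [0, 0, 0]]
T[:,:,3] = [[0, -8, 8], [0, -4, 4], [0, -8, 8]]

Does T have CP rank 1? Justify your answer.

If T = a (x) b (x) c then every fibre of T is a multiple of the corresponding factor, so read the factors off the fibres through the nonzero entry T[1,2,1] = 4.
The mode-1 fibre T[:,2,1] = [4, 2, 4] gives a = (2, 1, 2) (primitive direction); the mode-2 fibre T[1,:,1] = [0, 4, -4] gives b = (0, 1, -1); then c[k] = T[1,2,k] / (a[1]·b[2]) = [4, 0, -8] / 2 = (2, 0, -4).
Expanding (2, 1, 2) (x) (0, 1, -1) (x) (2, 0, -4) reproduces all 27 entries of T, so T = (2, 1, 2) (x) (0, 1, -1) (x) (2, 0, -4) and rank(T) ≤ 1.
Equivalently every frontal slice T[:,:,k] is c[k] times the rank-1 matrix (2, 1, 2) (x) (0, 1, -1). So T has rank 1 (it is nonzero).

Yes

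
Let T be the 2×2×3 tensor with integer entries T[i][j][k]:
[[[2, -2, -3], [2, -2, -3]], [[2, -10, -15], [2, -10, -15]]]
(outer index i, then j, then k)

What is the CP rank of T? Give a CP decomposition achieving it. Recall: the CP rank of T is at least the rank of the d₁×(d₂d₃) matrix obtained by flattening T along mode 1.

rank(T) = 2

Lower bound: the mode-3 unfolding of T (rows indexed by k, columns by (i,j) = (0,0), (0,1), (1,0), (1,1)) is [[2, 2, 2, 2], [-2, -2, -10, -10], [-3, -3, -15, -15]].
There the 2×2 minor on rows k ∈ {0, 1}, columns (i,j) ∈ {(0,0), (1,0)} is det [[2, 2], [-2, -10]] = -16 ≠ 0, so this unfolding has rank ≥ 2; CP rank is at least every unfolding rank, so rank(T) ≥ 2. (Unfolding ranks only ever bound the CP rank from below — rank(T) can be strictly larger than all of them — so the matching upper bound has to come from an explicit 2-term decomposition.)
Upper bound — finding two terms. Every mode-2 slice of T is a multiple of one matrix: T[:,j,:] = b[j]·M with b = (1, 1) and M = [[2, -2, -3], [2, -10, -15]] (rows indexed by i, columns by k). So it suffices to write M as a sum of two rank-1 matrices.
Splitting M by its rows (i = 0, 1), M = (1, 0)(2, -2, -3)ᵀ + (0, 1)(2, -10, -15)ᵀ.
Hence T = (1, 0) ⊗ (1, 1) ⊗ (2, -2, -3) + (0, 1) ⊗ (1, 1) ⊗ (2, -10, -15), so rank(T) ≤ 2.
These bounds meet, so rank(T) = 2.
Check entry T[0,0,1] = -2: (1)·(1)·(-2) + (0)·(1)·(-10) = -2.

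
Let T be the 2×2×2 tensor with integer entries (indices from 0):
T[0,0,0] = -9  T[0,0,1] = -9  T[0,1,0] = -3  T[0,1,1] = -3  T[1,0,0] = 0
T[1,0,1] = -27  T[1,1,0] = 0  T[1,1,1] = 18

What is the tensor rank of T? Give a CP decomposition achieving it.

Lower bound: the mode-2 unfolding of T (rows indexed by j, columns by (i,k) = (0,0), (0,1), (1,0), (1,1)) is [[-9, -9, 0, -27], [-3, -3, 0, 18]].
There the 2×2 minor on rows j ∈ {0, 1}, columns (i,k) ∈ {(0,0), (1,1)} is det [[-9, -27], [-3, 18]] = -243 ≠ 0, so this unfolding has rank ≥ 2; CP rank is at least every unfolding rank, so rank(T) ≥ 2. (Unfolding ranks only ever bound the CP rank from below — rank(T) can be strictly larger than all of them — so the matching upper bound has to come from an explicit 2-term decomposition.)
Upper bound — finding two terms. Write S_k = T[:,:,k] for the frontal slices: S₀ = [[-9, -3], [0, 0]], S₁ = [[-9, -3], [-27, 18]].
If T = a₁ ⊗ b₁ ⊗ c₁ + a₂ ⊗ b₂ ⊗ c₂ then each S_k = c₁[k]·a₁b₁ᵀ + c₂[k]·a₂b₂ᵀ. S₀ and S₁ are linearly independent, so a₁b₁ᵀ and a₂b₂ᵀ must span the same plane of matrices: they are the rank-1 matrices of the form x·S₀ + y·S₁.
det(x·S₀ + y·S₁) is −243·xy − 243·y² = (-243)·(y)(x + y), vanishing at (x:y) = (1:0) and (1:-1).
M₁ = S₀ = [[-9, -3], [0, 0]] = (-3)·[1, 0][3, 1]ᵀ and M₂ = S₀ − S₁ = [[0, 0], [27, -18]] = 9·[0, 1][3, -2]ᵀ, so take a₁ = [1, 0], b₁ = [3, 1], a₂ = [0, 1], b₂ = [3, -2].
Each slice is an integer combination of E₁ = a₁b₁ᵀ and E₂ = a₂b₂ᵀ: S₀ = −3·E₁, S₁ = −3·E₁ − 9·E₂; reading off coefficients, c₁ = [-3, -3] and c₂ = [0, -9].
Hence T = [1, 0] ⊗ [3, 1] ⊗ [-3, -3] + [0, 1] ⊗ [3, -2] ⊗ [0, -9], so rank(T) ≤ 2.
These bounds meet, so rank(T) = 2.

rank(T) = 2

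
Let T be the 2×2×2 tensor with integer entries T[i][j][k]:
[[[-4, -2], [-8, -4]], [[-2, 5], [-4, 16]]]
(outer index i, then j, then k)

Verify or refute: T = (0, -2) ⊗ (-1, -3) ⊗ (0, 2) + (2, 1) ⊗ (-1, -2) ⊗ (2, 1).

Reconstruct entry (1,0,1) from the claimed factors: Σₗ aₗ[1]bₗ[0]cₗ[1] = (-2)·(-1)·(2) + (1)·(-1)·(1) = 3, but T[1,0,1] = 5. The claim is false.

No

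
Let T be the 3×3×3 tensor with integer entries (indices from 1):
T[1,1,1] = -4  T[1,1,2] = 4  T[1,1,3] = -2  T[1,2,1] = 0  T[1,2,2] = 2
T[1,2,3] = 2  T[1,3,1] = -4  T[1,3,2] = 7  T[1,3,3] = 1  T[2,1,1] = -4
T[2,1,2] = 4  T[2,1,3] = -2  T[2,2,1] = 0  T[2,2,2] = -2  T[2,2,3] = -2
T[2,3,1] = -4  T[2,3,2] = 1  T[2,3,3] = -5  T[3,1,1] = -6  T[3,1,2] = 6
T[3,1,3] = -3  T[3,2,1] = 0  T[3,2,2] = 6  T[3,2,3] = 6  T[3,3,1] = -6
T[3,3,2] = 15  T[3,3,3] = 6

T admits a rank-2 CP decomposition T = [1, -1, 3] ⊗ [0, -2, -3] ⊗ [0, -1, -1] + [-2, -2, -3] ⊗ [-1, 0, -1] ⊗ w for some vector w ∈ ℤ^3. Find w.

w = [-2, 2, -1]

Subtract the known terms from T to get the rank-1 residual R = [-2, -2, -3] ⊗ [-1, 0, -1] ⊗ w, so R[i,j,k] = a[i]·b[j]·w[k]. Pick indices with nonzero a[1]·b[1] = (-2)·(-1) = 2. Only the fibre through (1,1,·) is needed: R[1,1,:] = T[1,1,:] − Σₗ aₗ[1]bₗ[1]cₗ = [-4, 4, -2] − (1)·(0)·[0, -1, -1] = [-4, 4, -2]. Then w[k] = R[1,1,k] / 2 for each k, giving w = [-4, 4, -2] / 2 = [-2, 2, -1].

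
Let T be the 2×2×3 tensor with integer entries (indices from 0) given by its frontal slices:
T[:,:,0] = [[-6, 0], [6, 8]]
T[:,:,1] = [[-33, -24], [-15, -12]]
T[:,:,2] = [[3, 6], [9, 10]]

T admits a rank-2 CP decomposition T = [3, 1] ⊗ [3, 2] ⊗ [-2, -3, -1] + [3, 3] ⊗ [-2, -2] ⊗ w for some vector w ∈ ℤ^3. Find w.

Subtract the known terms from T to get the rank-1 residual R = [3, 3] ⊗ [-2, -2] ⊗ w, so R[i,j,k] = a[i]·b[j]·w[k]. Pick indices with nonzero a[0]·b[0] = (3)·(-2) = -6. Only the fibre through (0,0,·) is needed: R[0,0,:] = T[0,0,:] − Σₗ aₗ[0]bₗ[0]cₗ = [-6, -33, 3] − (3)·(3)·[-2, -3, -1] = [12, -6, 12]. Then w[k] = R[0,0,k] / -6 for each k, giving w = [12, -6, 12] / -6 = [-2, 1, -2].

w = [-2, 1, -2]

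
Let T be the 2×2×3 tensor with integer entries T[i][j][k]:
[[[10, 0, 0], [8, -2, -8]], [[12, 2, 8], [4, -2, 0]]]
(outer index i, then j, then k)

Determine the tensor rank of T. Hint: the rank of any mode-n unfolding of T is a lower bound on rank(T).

3

Lower bound: the mode-3 unfolding of T (rows indexed by k, columns by (i,j) = (0,0), (0,1), (1,0), (1,1)) is [[10, 8, 12, 4], [0, -2, 2, -2], [0, -8, 8, 0]].
There the 3×3 minor on rows k ∈ {0, 1, 2}, columns (i,j) ∈ {(0,0), (0,1), (1,1)} is det [[10, 8, 4], [0, -2, -2], [0, -8, 0]] = -160 ≠ 0, so this unfolding has rank ≥ 3; CP rank is at least every unfolding rank, so rank(T) ≥ 3. (This is only a lower bound: in general the CP rank may exceed every unfolding rank, so we still need to exhibit 3 rank-1 terms summing to T.)
Upper bound: T is a sum of 3 rank-1 terms, T = [1, 0] ⊗ [1, 2] ⊗ [2, 0, -4] + [1, 1] ⊗ [1, 1] ⊗ [4, -2, 0] + [1, 2] ⊗ [1, 0] ⊗ [4, 2, 4] (written with every a and b primitive with positive leading entry and the scale carried by c; CP decompositions are not unique, and this one is verified by expanding entrywise), so rank(T) ≤ 3.
These bounds meet, so rank(T) = 3.
Check entry T[0,1,2] = -8: (1)·(2)·(-4) + (1)·(1)·(0) + (1)·(0)·(4) = -8.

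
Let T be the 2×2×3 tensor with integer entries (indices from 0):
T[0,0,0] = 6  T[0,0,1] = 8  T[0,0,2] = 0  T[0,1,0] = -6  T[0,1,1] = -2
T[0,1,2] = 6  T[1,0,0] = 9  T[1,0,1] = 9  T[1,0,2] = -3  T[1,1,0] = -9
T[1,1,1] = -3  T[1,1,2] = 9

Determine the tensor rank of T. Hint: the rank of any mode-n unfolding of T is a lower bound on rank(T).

Lower bound: the mode-2 unfolding of T (rows indexed by j, columns by (i,k) = (0,0), (0,1), (0,2), (1,0), (1,1), (1,2)) is [[6, 8, 0, 9, 9, -3], [-6, -2, 6, -9, -3, 9]].
There the 2×2 minor on rows j ∈ {0, 1}, columns (i,k) ∈ {(0,0), (0,1)} is det [[6, 8], [-6, -2]] = 36 ≠ 0, so this unfolding has rank ≥ 2; CP rank is at least every unfolding rank, so rank(T) ≥ 2. (Flattening ranks never certify an upper bound on CP rank; for that we must actually write T with 2 rank-1 terms.)
Upper bound — finding two terms. Write S_k = T[:,:,k] for the frontal slices: S₀ = [[6, -6], [9, -9]], S₁ = [[8, -2], [9, -3]], S₂ = [[0, 6], [-3, 9]].
If T = a₁ ⊗ b₁ ⊗ c₁ + a₂ ⊗ b₂ ⊗ c₂ then each S_k = c₁[k]·a₁b₁ᵀ + c₂[k]·a₂b₂ᵀ. S₀ and S₁ are linearly independent, so a₁b₁ᵀ and a₂b₂ᵀ must span the same plane of matrices: they are the rank-1 matrices of the form x·S₀ + y·S₁.
det(x·S₀ + y·S₁) is −18·xy − 6·y² = (-6)·(y)(3·x + y), vanishing at (x:y) = (1:0) and (1:-3).
M₁ = S₀ = [[6, -6], [9, -9]] = 3·[2, 3][1, -1]ᵀ and M₂ = S₀ − 3·S₁ = [[-18, 0], [-18, 0]] = (-18)·[1, 1][1, 0]ᵀ, so take a₁ = [2, 3], b₁ = [1, -1], a₂ = [1, 1], b₂ = [1, 0].
Each slice is an integer combination of E₁ = a₁b₁ᵀ and E₂ = a₂b₂ᵀ: S₀ = 3·E₁, S₁ = E₁ + 6·E₂, S₂ = −3·E₁ + 6·E₂; reading off coefficients, c₁ = [3, 1, -3] and c₂ = [0, 6, 6].
Hence T = [2, 3] ⊗ [1, -1] ⊗ [3, 1, -3] + [1, 1] ⊗ [1, 0] ⊗ [0, 6, 6], so rank(T) ≤ 2.
These bounds meet, so rank(T) = 2.
Check entry T[1,0,0] = 9: (3)·(1)·(3) + (1)·(1)·(0) = 9.

2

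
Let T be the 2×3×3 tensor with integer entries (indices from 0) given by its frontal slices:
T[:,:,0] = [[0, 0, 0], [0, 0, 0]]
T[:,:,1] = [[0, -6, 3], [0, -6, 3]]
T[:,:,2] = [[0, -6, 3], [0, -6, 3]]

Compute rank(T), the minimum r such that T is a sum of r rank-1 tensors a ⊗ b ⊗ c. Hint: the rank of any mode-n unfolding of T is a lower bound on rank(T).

Lower bound: T ≠ 0 (e.g. T[0,1,1] = -6), so rank(T) ≥ 1.
Upper bound: if T = a ⊗ b ⊗ c then every fibre of T is a multiple of the corresponding factor, so read the factors off the fibres through the nonzero entry T[0,1,1] = -6.
The mode-1 fibre T[:,1,1] = [-6, -6] gives a = (1, 1) (primitive direction); the mode-2 fibre T[0,:,1] = [0, -6, 3] gives b = (0, 2, -1); then c[k] = T[0,1,k] / (a[0]·b[1]) = [0, -6, -6] / 2 = (0, -3, -3).
Expanding (1, 1) ⊗ (0, 2, -1) ⊗ (0, -3, -3) reproduces all 18 entries of T, so T = (1, 1) ⊗ (0, 2, -1) ⊗ (0, -3, -3) and rank(T) ≤ 1.
These bounds meet, so rank(T) = 1.
Check entry T[0,0,2] = 0: (1)·(0)·(-3) = 0.

1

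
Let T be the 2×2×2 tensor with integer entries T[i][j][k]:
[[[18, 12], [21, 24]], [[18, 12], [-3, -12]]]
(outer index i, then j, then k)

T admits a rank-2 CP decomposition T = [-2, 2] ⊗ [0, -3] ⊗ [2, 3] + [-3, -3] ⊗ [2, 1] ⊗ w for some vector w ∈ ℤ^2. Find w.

Subtract the known terms from T to get the rank-1 residual R = [-3, -3] ⊗ [2, 1] ⊗ w, so R[i,j,k] = a[i]·b[j]·w[k]. Pick indices with nonzero a[0]·b[0] = (-3)·(2) = -6. Only the fibre through (0,0,·) is needed: R[0,0,:] = T[0,0,:] − Σₗ aₗ[0]bₗ[0]cₗ = [18, 12] − (-2)·(0)·[2, 3] = [18, 12]. Then w[k] = R[0,0,k] / -6 for each k, giving w = [18, 12] / -6 = [-3, -2].

w = [-3, -2]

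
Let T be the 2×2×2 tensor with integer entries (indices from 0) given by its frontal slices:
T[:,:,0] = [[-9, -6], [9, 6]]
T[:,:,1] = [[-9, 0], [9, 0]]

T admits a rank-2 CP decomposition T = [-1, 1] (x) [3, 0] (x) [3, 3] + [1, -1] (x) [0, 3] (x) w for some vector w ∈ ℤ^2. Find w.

Subtract the known terms from T to get the rank-1 residual R = [1, -1] (x) [0, 3] (x) w, so R[i,j,k] = a[i]·b[j]·w[k]. Pick indices with nonzero a[0]·b[1] = (1)·(3) = 3. Only the fibre through (0,1,·) is needed: R[0,1,:] = T[0,1,:] − Σₗ aₗ[0]bₗ[1]cₗ = [-6, 0] − (-1)·(0)·[3, 3] = [-6, 0]. Then w[k] = R[0,1,k] / 3 for each k, giving w = [-6, 0] / 3 = [-2, 0].

w = [-2, 0]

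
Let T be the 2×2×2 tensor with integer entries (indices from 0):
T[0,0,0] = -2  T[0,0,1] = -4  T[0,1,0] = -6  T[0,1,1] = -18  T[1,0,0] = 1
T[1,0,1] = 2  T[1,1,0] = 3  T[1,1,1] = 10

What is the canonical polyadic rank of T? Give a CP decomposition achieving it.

Lower bound: the mode-3 unfolding of T (rows indexed by k, columns by (i,j) = (0,0), (0,1), (1,0), (1,1)) is [[-2, -6, 1, 3], [-4, -18, 2, 10]].
There the 2×2 minor on rows k ∈ {0, 1}, columns (i,j) ∈ {(0,0), (0,1)} is det [[-2, -6], [-4, -18]] = 12 ≠ 0, so this unfolding has rank ≥ 2; CP rank is at least every unfolding rank, so rank(T) ≥ 2. (This is only a lower bound: in general the CP rank may exceed every unfolding rank, so we still need to exhibit 2 rank-1 terms summing to T.)
Upper bound — finding two terms. Write S_k = T[:,:,k] for the frontal slices: S₀ = [[-2, -6], [1, 3]], S₁ = [[-4, -18], [2, 10]].
If T = a₁ ⊗ b₁ ⊗ c₁ + a₂ ⊗ b₂ ⊗ c₂ then each S_k = c₁[k]·a₁b₁ᵀ + c₂[k]·a₂b₂ᵀ. S₀ and S₁ are linearly independent, so a₁b₁ᵀ and a₂b₂ᵀ must span the same plane of matrices: they are the rank-1 matrices of the form x·S₀ + y·S₁.
det(x·S₀ + y·S₁) is −2·xy − 4·y² = (-2)·(x + 2·y)(y), vanishing at (x:y) = (2:-1) and (1:0).
M₁ = 2·S₀ − S₁ = [[0, 6], [0, -4]] = 2·[3, -2][0, 1]ᵀ and M₂ = S₀ = [[-2, -6], [1, 3]] = −[2, -1][1, 3]ᵀ, so take a₁ = [3, -2], b₁ = [0, 1], a₂ = [2, -1], b₂ = [1, 3].
Each slice is an integer combination of E₁ = a₁b₁ᵀ and E₂ = a₂b₂ᵀ: S₀ = −E₂, S₁ = −2·E₁ − 2·E₂; reading off coefficients, c₁ = [0, -2] and c₂ = [-1, -2].
Hence T = [3, -2] ⊗ [0, 1] ⊗ [0, -2] + [2, -1] ⊗ [1, 3] ⊗ [-1, -2], so rank(T) ≤ 2.
These bounds meet, so rank(T) = 2.
Check entry T[0,0,1] = -4: (3)·(0)·(-2) + (2)·(1)·(-2) = -4.

rank(T) = 2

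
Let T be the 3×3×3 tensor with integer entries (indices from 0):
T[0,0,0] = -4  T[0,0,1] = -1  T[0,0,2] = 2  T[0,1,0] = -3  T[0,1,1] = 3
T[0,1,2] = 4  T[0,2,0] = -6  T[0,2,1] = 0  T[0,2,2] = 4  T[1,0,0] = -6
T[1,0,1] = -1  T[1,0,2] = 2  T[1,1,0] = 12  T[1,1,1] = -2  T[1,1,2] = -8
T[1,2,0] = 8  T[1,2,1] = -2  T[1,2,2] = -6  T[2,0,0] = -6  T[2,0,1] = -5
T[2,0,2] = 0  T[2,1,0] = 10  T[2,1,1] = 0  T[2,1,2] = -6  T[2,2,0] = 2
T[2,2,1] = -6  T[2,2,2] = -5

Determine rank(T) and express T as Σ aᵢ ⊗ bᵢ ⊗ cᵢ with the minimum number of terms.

Lower bound: in the mode-3 unfolding of T (rows indexed by k, columns by (i,j)) the 3×3 minor on rows k ∈ {0, 1, 2}, columns (i,j) ∈ {(0,0), (0,1), (1,0)} is det [[-4, -3, -6], [-1, 3, -1], [2, 4, 2]] = 20 ≠ 0, so that unfolding has rank ≥ 3 and hence rank(T) ≥ 3 (CP rank is at least every unfolding rank, though it can be larger).
Upper bound: T is a sum of 3 rank-1 terms, T = [0, 2, 1] ⊗ [2, -2, -1] ⊗ [-2, 0, 1] + [1, -1, -1] ⊗ [1, 2, 2] ⊗ [-2, 1, 2] + [1, 0, 2] ⊗ [2, -1, 2] ⊗ [-1, -1, 0] (written with every a and b primitive with positive leading entry and the scale carried by c; CP decompositions are not unique, and this one is verified by expanding entrywise), so rank(T) ≤ 3.
These bounds meet, so rank(T) = 3.

rank(T) = 3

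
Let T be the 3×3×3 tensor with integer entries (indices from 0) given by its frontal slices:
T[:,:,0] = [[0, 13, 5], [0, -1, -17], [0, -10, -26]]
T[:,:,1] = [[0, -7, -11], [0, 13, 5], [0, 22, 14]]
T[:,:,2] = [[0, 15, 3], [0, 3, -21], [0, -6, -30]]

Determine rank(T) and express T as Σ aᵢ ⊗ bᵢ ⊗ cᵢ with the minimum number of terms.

rank(T) = 2

Lower bound: the mode-2 unfolding of T (rows indexed by j, columns by (i,k) = (0,0), (0,1), (0,2), (1,0), (1,1), (1,2), (2,0), (2,1), (2,2)) is [[0, 0, 0, 0, 0, 0, 0, 0, 0], [13, -7, 15, -1, 13, 3, -10, 22, -6], [5, -11, 3, -17, 5, -21, -26, 14, -30]].
There the 2×2 minor on rows j ∈ {1, 2}, columns (i,k) ∈ {(0,0), (0,1)} is det [[13, -7], [5, -11]] = -108 ≠ 0, so this unfolding has rank ≥ 2; CP rank is at least every unfolding rank, so rank(T) ≥ 2. (This is only a lower bound: in general the CP rank may exceed every unfolding rank, so we still need to exhibit 2 rank-1 terms summing to T.)
Upper bound — finding two terms. Write S_k = T[:,:,k] for the frontal slices: S₀ = [[0, 13, 5], [0, -1, -17], [0, -10, -26]], S₁ = [[0, -7, -11], [0, 13, 5], [0, 22, 14]], S₂ = [[0, 15, 3], [0, 3, -21], [0, -6, -30]].
If T = a₁ ⊗ b₁ ⊗ c₁ + a₂ ⊗ b₂ ⊗ c₂ then each S_k = c₁[k]·a₁b₁ᵀ + c₂[k]·a₂b₂ᵀ. S₀ and S₁ are linearly independent, so a₁b₁ᵀ and a₂b₂ᵀ must span the same plane of matrices: they are the rank-1 matrices of the form x·S₀ + y·S₁.
The 2×2 minor of x·S₀ + y·S₁ on rows {0,1}, columns {1,2} is −216·x² + 108·xy + 108·y² = (-108)·(x − y)(2·x + y), vanishing at (x:y) = (1:1) and (1:-2).
M₁ = S₀ + S₁ = [[0, 6, -6], [0, 12, -12], [0, 12, -12]] = 6·[1, 2, 2][0, 1, -1]ᵀ and M₂ = S₀ − 2·S₁ = [[0, 27, 27], [0, -27, -27], [0, -54, -54]] = 27·[1, -1, -2][0, 1, 1]ᵀ, so take a₁ = [1, 2, 2], b₁ = [0, 1, -1], a₂ = [1, -1, -2], b₂ = [0, 1, 1].
Each slice is an integer combination of E₁ = a₁b₁ᵀ and E₂ = a₂b₂ᵀ: S₀ = 4·E₁ + 9·E₂, S₁ = 2·E₁ − 9·E₂, S₂ = 6·E₁ + 9·E₂; reading off coefficients, c₁ = [4, 2, 6] and c₂ = [9, -9, 9].
Hence T = [1, 2, 2] ⊗ [0, 1, -1] ⊗ [4, 2, 6] + [1, -1, -2] ⊗ [0, 1, 1] ⊗ [9, -9, 9], so rank(T) ≤ 2.
These bounds meet, so rank(T) = 2.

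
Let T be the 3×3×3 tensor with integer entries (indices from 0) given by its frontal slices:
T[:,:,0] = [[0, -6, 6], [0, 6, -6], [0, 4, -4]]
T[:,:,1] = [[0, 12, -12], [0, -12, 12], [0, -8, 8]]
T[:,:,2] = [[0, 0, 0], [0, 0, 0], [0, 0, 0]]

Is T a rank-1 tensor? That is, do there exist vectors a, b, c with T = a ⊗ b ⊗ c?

Yes

The mode-1 fibre T[:,1,0] = [-6, 6, 4] gives a = [3, -3, -2] (primitive direction); the mode-2 fibre T[0,:,0] = [0, -6, 6] gives b = [0, 1, -1]; then c[k] = T[0,1,k] / (a[0]·b[1]) = [-6, 12, 0] / 3 = [-2, 4, 0].
Expanding [3, -3, -2] ⊗ [0, 1, -1] ⊗ [-2, 4, 0] reproduces all 27 entries of T, so T = [3, -3, -2] ⊗ [0, 1, -1] ⊗ [-2, 4, 0] and rank(T) ≤ 1.
Equivalently every frontal slice T[:,:,k] is c[k] times the rank-1 matrix [3, -3, -2] ⊗ [0, 1, -1]. So T has rank 1 (it is nonzero).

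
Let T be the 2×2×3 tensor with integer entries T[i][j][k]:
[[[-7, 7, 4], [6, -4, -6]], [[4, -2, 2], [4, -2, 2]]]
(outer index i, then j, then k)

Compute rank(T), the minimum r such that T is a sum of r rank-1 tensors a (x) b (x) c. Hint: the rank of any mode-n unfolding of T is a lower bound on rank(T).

3

Lower bound: the mode-3 unfolding of T (rows indexed by k, columns by (i,j) = (0,0), (0,1), (1,0), (1,1)) is [[-7, 6, 4, 4], [7, -4, -2, -2], [4, -6, 2, 2]].
There the 3×3 minor on rows k ∈ {0, 1, 2}, columns (i,j) ∈ {(0,0), (0,1), (1,0)} is det [[-7, 6, 4], [7, -4, -2], [4, -6, 2]] = -96 ≠ 0, so this unfolding has rank ≥ 3; CP rank is at least every unfolding rank, so rank(T) ≥ 3. (Unfolding ranks only ever bound the CP rank from below — rank(T) can be strictly larger than all of them — so the matching upper bound has to come from an explicit 3-term decomposition.)
Upper bound: T is a sum of 3 rank-1 terms, T = [1, -1] (x) [1, 1] (x) [-4, 2, -2] + [1, 0] (x) [1, -2] (x) [-4, 4, 4] + [1, 0] (x) [1, 2] (x) [1, 1, 2] (written with every a and b primitive with positive leading entry and the scale carried by c; CP decompositions are not unique, and this one is verified by expanding entrywise), so rank(T) ≤ 3.
These bounds meet, so rank(T) = 3.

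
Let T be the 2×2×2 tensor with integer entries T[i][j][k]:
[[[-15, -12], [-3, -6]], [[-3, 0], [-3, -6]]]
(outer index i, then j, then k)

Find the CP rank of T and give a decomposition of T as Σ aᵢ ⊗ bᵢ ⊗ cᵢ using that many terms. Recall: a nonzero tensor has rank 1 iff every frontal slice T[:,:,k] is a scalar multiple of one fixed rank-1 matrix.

Lower bound: in the mode-2 unfolding of T (rows indexed by j, columns by (i,k)) the 2×2 minor on rows j ∈ {0, 1}, columns (i,k) ∈ {(0,0), (0,1)} is det [[-15, -12], [-3, -6]] = 54 ≠ 0, so that unfolding has rank ≥ 2 and hence rank(T) ≥ 2 (CP rank is at least every unfolding rank, though it can be larger).
Upper bound: with S_k = T[:,:,k], the two rank-1 terms a₁b₁ᵀ, a₂b₂ᵀ are the rank-1 members of the pencil x·S₀ + y·S₁.
det(x·S₀ + y·S₁) is 36·x² + 108·xy + 72·y² = 36·(x + 2·y)(x + y), vanishing at (x:y) = (2:-1) and (1:-1).
M₁ = 2·S₀ − S₁ = [[-18, 0], [-6, 0]] = (-6)·[3, 1][1, 0]ᵀ and M₂ = S₀ − S₁ = [[-3, 3], [-3, 3]] = (-3)·[1, 1][1, -1]ᵀ, so take a₁ = [3, 1], b₁ = [1, 0], a₂ = [1, 1], b₂ = [1, -1].
Each slice is an integer combination of E₁ = a₁b₁ᵀ and E₂ = a₂b₂ᵀ: S₀ = −6·E₁ + 3·E₂, S₁ = −6·E₁ + 6·E₂; reading off coefficients, c₁ = [-6, -6] and c₂ = [3, 6].
Hence T = [3, 1] ⊗ [1, 0] ⊗ [-6, -6] + [1, 1] ⊗ [1, -1] ⊗ [3, 6], so rank(T) ≤ 2.
These bounds meet, so rank(T) = 2.

rank(T) = 2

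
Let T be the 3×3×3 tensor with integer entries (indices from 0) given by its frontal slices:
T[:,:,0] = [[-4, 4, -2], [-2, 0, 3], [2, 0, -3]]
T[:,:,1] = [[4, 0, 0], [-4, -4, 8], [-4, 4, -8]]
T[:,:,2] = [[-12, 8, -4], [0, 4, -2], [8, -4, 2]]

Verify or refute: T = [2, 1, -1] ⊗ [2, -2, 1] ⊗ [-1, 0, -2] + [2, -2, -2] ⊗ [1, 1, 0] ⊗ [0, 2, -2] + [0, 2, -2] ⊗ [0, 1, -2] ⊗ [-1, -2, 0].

No

Reconstruct entry (0,1,1) from the claimed factors: Σₗ aₗ[0]bₗ[1]cₗ[1] = (2)·(-2)·(0) + (2)·(1)·(2) + (0)·(1)·(-2) = 4, but T[0,1,1] = 0. The claim is false.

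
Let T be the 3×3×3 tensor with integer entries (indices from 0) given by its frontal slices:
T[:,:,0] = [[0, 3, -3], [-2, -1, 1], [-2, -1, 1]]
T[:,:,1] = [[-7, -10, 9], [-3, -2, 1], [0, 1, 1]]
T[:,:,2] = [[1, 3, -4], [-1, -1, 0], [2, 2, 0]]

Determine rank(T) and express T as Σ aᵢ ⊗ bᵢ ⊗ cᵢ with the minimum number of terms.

Lower bound: the mode-2 unfolding of T (rows indexed by j, columns by (i,k) = (0,0), (0,1), (0,2), (1,0), (1,1), (1,2), (2,0), (2,1), (2,2)) is [[0, -7, 1, -2, -3, -1, -2, 0, 2], [3, -10, 3, -1, -2, -1, -1, 1, 2], [-3, 9, -4, 1, 1, 0, 1, 1, 0]].
There the 3×3 minor on rows j ∈ {0, 1, 2}, columns (i,k) ∈ {(0,0), (0,1), (0,2)} is det [[0, -7, 1], [3, -10, 3], [-3, 9, -4]] = -24 ≠ 0, so this unfolding has rank ≥ 3; CP rank is at least every unfolding rank, so rank(T) ≥ 3. (Unfolding ranks only ever bound the CP rank from below — rank(T) can be strictly larger than all of them — so the matching upper bound has to come from an explicit 3-term decomposition.)
Upper bound: T is a sum of 3 rank-1 terms, T = [1, 0, 0] ⊗ [1, 2, -2] ⊗ [2, -4, 2] + [1, 1, -2] ⊗ [1, 1, 0] ⊗ [0, -1, -1] + [1, 1, 1] ⊗ [2, 1, -1] ⊗ [-1, -1, 0] (written with every a and b primitive with positive leading entry and the scale carried by c; CP decompositions are not unique, and this one is verified by expanding entrywise), so rank(T) ≤ 3.
These bounds meet, so rank(T) = 3.
Check entry T[0,0,1] = -7: (1)·(1)·(-4) + (1)·(1)·(-1) + (1)·(2)·(-1) = -7.

rank(T) = 3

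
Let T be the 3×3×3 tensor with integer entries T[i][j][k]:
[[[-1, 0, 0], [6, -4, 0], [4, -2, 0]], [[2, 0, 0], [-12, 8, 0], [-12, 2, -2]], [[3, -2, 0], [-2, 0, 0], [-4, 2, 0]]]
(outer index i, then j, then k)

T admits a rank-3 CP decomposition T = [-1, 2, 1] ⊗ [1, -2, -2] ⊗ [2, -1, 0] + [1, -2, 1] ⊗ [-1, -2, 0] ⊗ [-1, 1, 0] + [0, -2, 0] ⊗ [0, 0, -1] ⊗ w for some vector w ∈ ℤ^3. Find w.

Subtract the known terms from T to get the rank-1 residual R = [0, -2, 0] ⊗ [0, 0, -1] ⊗ w, so R[i,j,k] = a[i]·b[j]·w[k]. Pick indices with nonzero a[1]·b[2] = (-2)·(-1) = 2. Only the fibre through (1,2,·) is needed: R[1,2,:] = T[1,2,:] − Σₗ aₗ[1]bₗ[2]cₗ = [-12, 2, -2] − (2)·(-2)·[2, -1, 0] − (-2)·(0)·[-1, 1, 0] = [-4, -2, -2]. Then w[k] = R[1,2,k] / 2 for each k, giving w = [-4, -2, -2] / 2 = [-2, -1, -1].

w = [-2, -1, -1]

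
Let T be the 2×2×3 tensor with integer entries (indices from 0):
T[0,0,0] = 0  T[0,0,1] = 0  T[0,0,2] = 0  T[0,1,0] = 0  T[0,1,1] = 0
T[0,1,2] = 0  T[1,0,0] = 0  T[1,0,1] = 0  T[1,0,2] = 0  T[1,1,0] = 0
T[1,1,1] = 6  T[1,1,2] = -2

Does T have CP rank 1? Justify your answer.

If T = a ⊗ b ⊗ c then every fibre of T is a multiple of the corresponding factor, so read the factors off the fibres through the nonzero entry T[1,1,1] = 6.
The mode-1 fibre T[:,1,1] = [0, 6] gives a = (0, 1) (primitive direction); the mode-2 fibre T[1,:,1] = [0, 6] gives b = (0, 1); then c[k] = T[1,1,k] / (a[1]·b[1]) = [0, 6, -2] / 1 = (0, 6, -2).
Expanding (0, 1) ⊗ (0, 1) ⊗ (0, 6, -2) reproduces all 12 entries of T, so T = (0, 1) ⊗ (0, 1) ⊗ (0, 6, -2) and rank(T) ≤ 1.
Equivalently every frontal slice T[:,:,k] is c[k] times the rank-1 matrix (0, 1) ⊗ (0, 1). So T has rank 1 (it is nonzero).

Yes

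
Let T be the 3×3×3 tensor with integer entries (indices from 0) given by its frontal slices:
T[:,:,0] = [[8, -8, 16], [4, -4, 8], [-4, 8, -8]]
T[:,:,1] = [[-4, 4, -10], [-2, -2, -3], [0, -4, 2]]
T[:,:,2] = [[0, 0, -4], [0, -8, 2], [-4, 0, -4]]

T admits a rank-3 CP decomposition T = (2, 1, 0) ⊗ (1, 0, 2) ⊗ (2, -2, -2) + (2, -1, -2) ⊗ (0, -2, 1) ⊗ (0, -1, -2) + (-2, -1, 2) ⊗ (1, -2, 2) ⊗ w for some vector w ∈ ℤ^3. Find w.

w = (-2, 0, -2)

Subtract the known terms from T to get the rank-1 residual R = (-2, -1, 2) ⊗ (1, -2, 2) ⊗ w, so R[i,j,k] = a[i]·b[j]·w[k]. Pick indices with nonzero a[0]·b[0] = (-2)·(1) = -2. Only the fibre through (0,0,·) is needed: R[0,0,:] = T[0,0,:] − Σₗ aₗ[0]bₗ[0]cₗ = [8, -4, 0] − (2)·(1)·(2, -2, -2) − (2)·(0)·(0, -1, -2) = [4, 0, 4]. Then w[k] = R[0,0,k] / -2 for each k, giving w = [4, 0, 4] / -2 = (-2, 0, -2).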